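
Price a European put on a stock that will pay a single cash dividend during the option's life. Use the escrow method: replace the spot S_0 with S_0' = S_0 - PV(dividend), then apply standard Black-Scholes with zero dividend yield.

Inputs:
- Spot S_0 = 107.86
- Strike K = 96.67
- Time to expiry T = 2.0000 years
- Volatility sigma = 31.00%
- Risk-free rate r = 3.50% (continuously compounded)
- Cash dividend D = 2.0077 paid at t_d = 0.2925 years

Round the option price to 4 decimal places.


Answer: Price = 10.2473

Derivation:
PV(D) = D * exp(-r * t_d) = 2.0077 * 0.98981472 = 1.98725102
S_0' = S_0 - PV(D) = 107.8600 - 1.98725102 = 105.87274898
d1 = (ln(S_0'/K) + (r + sigma^2/2)*T) / (sigma*sqrt(T)) = 0.58629365
d2 = d1 - sigma*sqrt(T) = 0.14788745
exp(-rT) = 0.93239382
N(-d1) = 0.27883910; N(-d2) = 0.44121580
P = K * exp(-rT) * N(-d2) - S_0' * N(-d1) = 96.6700 * 0.93239382 * 0.44121580 - 105.87274898 * 0.27883910 = 10.2473


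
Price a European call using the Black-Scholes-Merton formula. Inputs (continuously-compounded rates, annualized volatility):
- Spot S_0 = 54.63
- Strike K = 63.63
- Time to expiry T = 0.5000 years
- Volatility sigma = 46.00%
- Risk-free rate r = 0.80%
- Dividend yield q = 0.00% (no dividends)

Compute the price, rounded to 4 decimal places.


Answer: Price = 4.0221

Derivation:
d1 = (ln(S/K) + (r - q + 0.5*sigma^2) * T) / (sigma * sqrt(T)) = -0.29391623
d2 = d1 - sigma * sqrt(T) = -0.61918535
exp(-rT) = 0.99600799; exp(-qT) = 1.00000000
C = S_0 * exp(-qT) * N(d1) - K * exp(-rT) * N(d2)
N(d1) = 0.38441096; N(d2) = 0.26789713
C = 54.6300 * 1.00000000 * 0.38441096 - 63.6300 * 0.99600799 * 0.26789713 = 4.0221


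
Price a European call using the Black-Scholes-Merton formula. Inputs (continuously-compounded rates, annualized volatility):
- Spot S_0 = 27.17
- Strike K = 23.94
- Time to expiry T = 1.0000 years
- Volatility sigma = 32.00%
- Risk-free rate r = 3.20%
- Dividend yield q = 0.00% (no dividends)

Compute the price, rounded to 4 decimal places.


d1 = (ln(S/K) + (r - q + 0.5*sigma^2) * T) / (sigma * sqrt(T)) = 0.65550851
d2 = d1 - sigma * sqrt(T) = 0.33550851
exp(-rT) = 0.96850658; exp(-qT) = 1.00000000
C = S_0 * exp(-qT) * N(d1) - K * exp(-rT) * N(d2)
N(d1) = 0.74392980; N(d2) = 0.63137924
C = 27.1700 * 1.00000000 * 0.74392980 - 23.9400 * 0.96850658 * 0.63137924 = 5.5734

Answer: Price = 5.5734


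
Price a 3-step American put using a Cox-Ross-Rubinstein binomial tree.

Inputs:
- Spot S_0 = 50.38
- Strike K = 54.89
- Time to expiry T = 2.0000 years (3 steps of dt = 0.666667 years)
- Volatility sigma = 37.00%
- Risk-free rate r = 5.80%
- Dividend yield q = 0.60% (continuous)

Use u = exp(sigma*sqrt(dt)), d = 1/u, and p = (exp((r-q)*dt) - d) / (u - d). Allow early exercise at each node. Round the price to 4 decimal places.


dt = T/N = 0.666667
u = exp(sigma*sqrt(dt)) = 1.352702; d = 1/u = 0.739261
p = (exp((r-q)*dt) - d) / (u - d) = 0.482546
Discount per step: exp(-r*dt) = 0.962071
Stock lattice S(k, i) with i counting down-moves:
  k=0: S(0,0) = 50.3800
  k=1: S(1,0) = 68.1491; S(1,1) = 37.2440
  k=2: S(2,0) = 92.1854; S(2,1) = 50.3800; S(2,2) = 27.5330
  k=3: S(3,0) = 124.6993; S(3,1) = 68.1491; S(3,2) = 37.2440; S(3,3) = 20.3541
Terminal payoffs V(N, i) = max(K - S_T, 0):
  V(3,0) = 0.000000; V(3,1) = 0.000000; V(3,2) = 17.646012; V(3,3) = 34.535886
Backward induction: V(k, i) = exp(-r*dt) * [p * V(k+1, i) + (1-p) * V(k+1, i+1)]; then take max(V_cont, immediate exercise) for American.
  V(2,0) = exp(-r*dt) * [p*0.000000 + (1-p)*0.000000] = 0.000000; exercise = 0.000000; V(2,0) = max -> 0.000000
  V(2,1) = exp(-r*dt) * [p*0.000000 + (1-p)*17.646012] = 8.784671; exercise = 4.510000; V(2,1) = max -> 8.784671
  V(2,2) = exp(-r*dt) * [p*17.646012 + (1-p)*34.535886] = 25.384967; exercise = 27.356958; V(2,2) = max -> 27.356958
  V(1,0) = exp(-r*dt) * [p*0.000000 + (1-p)*8.784671] = 4.373251; exercise = 0.000000; V(1,0) = max -> 4.373251
  V(1,1) = exp(-r*dt) * [p*8.784671 + (1-p)*27.356958] = 17.697276; exercise = 17.646012; V(1,1) = max -> 17.697276
  V(0,0) = exp(-r*dt) * [p*4.373251 + (1-p)*17.697276] = 10.840446; exercise = 4.510000; V(0,0) = max -> 10.840446

Answer: Price = V(0,0) = 10.8404


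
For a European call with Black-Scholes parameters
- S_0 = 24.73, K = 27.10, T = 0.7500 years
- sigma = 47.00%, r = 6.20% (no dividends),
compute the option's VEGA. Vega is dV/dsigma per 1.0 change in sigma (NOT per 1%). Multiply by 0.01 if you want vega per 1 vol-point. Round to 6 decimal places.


d1 = 0.0929186384; d2 = -0.3141133013
phi(d1) = 0.3972237838; exp(-qT) = 1.0000000000; exp(-rT) = 0.9545645606
Vega = S * exp(-qT) * phi(d1) * sqrt(T) = 24.7300 * 1.0000000000 * 0.3972237838 * 0.8660254038 = 8.507266

Answer: Vega = 8.507266


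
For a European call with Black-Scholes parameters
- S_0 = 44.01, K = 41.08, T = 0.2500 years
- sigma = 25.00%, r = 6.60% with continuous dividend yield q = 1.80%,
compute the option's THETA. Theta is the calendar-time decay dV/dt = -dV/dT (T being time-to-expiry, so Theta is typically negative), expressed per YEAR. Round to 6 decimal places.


d1 = 0.7096639661; d2 = 0.5846639661
phi(d1) = 0.3101342516; exp(-qT) = 0.9955101098; exp(-rT) = 0.9836353794
Theta = -S*exp(-qT)*phi(d1)*sigma/(2*sqrt(T)) - r*K*exp(-rT)*N(d2) + q*S*exp(-qT)*N(d1)
N(d1) = 0.7610437287; N(d2) = 0.7206131561; sqrt(T) = 0.5000000000
Term 1 = -44.0100 * 0.9955101098 * 0.3101342516 * 0.2500 / (2 * 0.5000000000) = -3.3969314660
Term 2 = -0.0660 * 41.0800 * 0.9836353794 * 0.7206131561 = -1.9218111034
Term 3 = 0.0180 * 44.0100 * 0.9955101098 * 0.7610437287 = 0.6001767397
Theta = -3.3969314660 + (-1.9218111034) + (0.6001767397) = -4.718566

Answer: Theta = -4.718566


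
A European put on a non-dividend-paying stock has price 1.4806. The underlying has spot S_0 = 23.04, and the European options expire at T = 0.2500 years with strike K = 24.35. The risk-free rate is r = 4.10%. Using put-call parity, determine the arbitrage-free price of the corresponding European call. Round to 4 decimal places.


Answer: Call price = 0.4189

Derivation:
Put-call parity: C - P = S_0 * exp(-qT) - K * exp(-rT).
S_0 * exp(-qT) = 23.0400 * 1.00000000 = 23.04000000
K * exp(-rT) = 24.3500 * 0.98980235 = 24.10168728
C = P + S*exp(-qT) - K*exp(-rT)
C = 1.4806 + 23.04000000 - 24.10168728 = 0.4189


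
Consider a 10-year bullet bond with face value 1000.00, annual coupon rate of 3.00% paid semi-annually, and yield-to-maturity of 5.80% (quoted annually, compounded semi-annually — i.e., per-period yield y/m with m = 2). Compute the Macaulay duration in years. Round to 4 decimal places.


Answer: Macaulay duration = 8.5105 years

Derivation:
Coupon per period c = face * coupon_rate / m = 15.000000
Periods per year m = 2; per-period yield y/m = 0.029000
Number of cashflows N = 20
Cashflows (t years, CF_t, discount factor 1/(1+y/m)^(m*t), PV):
  t = 0.5000: CF_t = 15.000000, DF = 0.971817, PV = 14.577259
  t = 1.0000: CF_t = 15.000000, DF = 0.944429, PV = 14.166433
  t = 1.5000: CF_t = 15.000000, DF = 0.917812, PV = 13.767185
  t = 2.0000: CF_t = 15.000000, DF = 0.891946, PV = 13.379188
  t = 2.5000: CF_t = 15.000000, DF = 0.866808, PV = 13.002126
  t = 3.0000: CF_t = 15.000000, DF = 0.842379, PV = 12.635691
  t = 3.5000: CF_t = 15.000000, DF = 0.818639, PV = 12.279583
  t = 4.0000: CF_t = 15.000000, DF = 0.795567, PV = 11.933512
  t = 4.5000: CF_t = 15.000000, DF = 0.773146, PV = 11.597193
  t = 5.0000: CF_t = 15.000000, DF = 0.751357, PV = 11.270353
  t = 5.5000: CF_t = 15.000000, DF = 0.730182, PV = 10.952724
  t = 6.0000: CF_t = 15.000000, DF = 0.709603, PV = 10.644046
  t = 6.5000: CF_t = 15.000000, DF = 0.689605, PV = 10.344068
  t = 7.0000: CF_t = 15.000000, DF = 0.670170, PV = 10.052545
  t = 7.5000: CF_t = 15.000000, DF = 0.651282, PV = 9.769237
  t = 8.0000: CF_t = 15.000000, DF = 0.632928, PV = 9.493913
  t = 8.5000: CF_t = 15.000000, DF = 0.615090, PV = 9.226349
  t = 9.0000: CF_t = 15.000000, DF = 0.597755, PV = 8.966326
  t = 9.5000: CF_t = 15.000000, DF = 0.580909, PV = 8.713630
  t = 10.0000: CF_t = 1015.000000, DF = 0.564537, PV = 573.005179
Price P = sum_t PV_t = 789.776542
Macaulay numerator sum_t t * PV_t:
  t * PV_t at t = 0.5000: 7.288630
  t * PV_t at t = 1.0000: 14.166433
  t * PV_t at t = 1.5000: 20.650777
  t * PV_t at t = 2.0000: 26.758376
  t * PV_t at t = 2.5000: 32.505316
  t * PV_t at t = 3.0000: 37.907074
  t * PV_t at t = 3.5000: 42.978542
  t * PV_t at t = 4.0000: 47.734047
  t * PV_t at t = 4.5000: 52.187369
  t * PV_t at t = 5.0000: 56.351764
  t * PV_t at t = 5.5000: 60.239981
  t * PV_t at t = 6.0000: 63.864279
  t * PV_t at t = 6.5000: 67.236445
  t * PV_t at t = 7.0000: 70.367813
  t * PV_t at t = 7.5000: 73.269276
  t * PV_t at t = 8.0000: 75.951307
  t * PV_t at t = 8.5000: 78.423968
  t * PV_t at t = 9.0000: 80.696932
  t * PV_t at t = 9.5000: 82.779490
  t * PV_t at t = 10.0000: 5730.051786
Macaulay duration D = (sum_t t * PV_t) / P = 6721.409604 / 789.776542 = 8.510521


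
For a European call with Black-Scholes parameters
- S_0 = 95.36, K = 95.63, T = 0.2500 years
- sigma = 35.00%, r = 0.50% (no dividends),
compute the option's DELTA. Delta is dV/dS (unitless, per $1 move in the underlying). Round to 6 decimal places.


Answer: Delta = 0.531279

Derivation:
d1 = 0.0784864283; d2 = -0.0965135717
phi(d1) = 0.3977154048; exp(-qT) = 1.0000000000; exp(-rT) = 0.9987507809
N(d1) = 0.5312794372
Delta = exp(-qT) * N(d1) = 1.0000000000 * 0.5312794372 = 0.531279


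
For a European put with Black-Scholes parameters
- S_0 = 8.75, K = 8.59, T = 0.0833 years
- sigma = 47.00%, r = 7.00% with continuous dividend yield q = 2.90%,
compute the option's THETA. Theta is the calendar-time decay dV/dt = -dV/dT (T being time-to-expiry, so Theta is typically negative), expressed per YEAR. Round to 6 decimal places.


d1 = 0.2290505659; d2 = 0.0934003909
phi(d1) = 0.3886132623; exp(-qT) = 0.9975872155; exp(-rT) = 0.9941859673
Theta = -S*exp(-qT)*phi(d1)*sigma/(2*sqrt(T)) + r*K*exp(-rT)*N(-d2) - q*S*exp(-qT)*N(-d1)
N(-d1) = 0.4094148074; N(-d2) = 0.4627927400; sqrt(T) = 0.2886173938
Term 1 = -8.7500 * 0.9975872155 * 0.3886132623 * 0.4700 / (2 * 0.2886173938) = -2.7619887622
Term 2 = 0.0700 * 8.5900 * 0.9941859673 * 0.4627927400 = 0.2766593614
Term 3 = -0.0290 * 8.7500 * 0.9975872155 * 0.4094148074 = -0.1036383456
Theta = -2.7619887622 + (0.2766593614) + (-0.1036383456) = -2.588968

Answer: Theta = -2.588968


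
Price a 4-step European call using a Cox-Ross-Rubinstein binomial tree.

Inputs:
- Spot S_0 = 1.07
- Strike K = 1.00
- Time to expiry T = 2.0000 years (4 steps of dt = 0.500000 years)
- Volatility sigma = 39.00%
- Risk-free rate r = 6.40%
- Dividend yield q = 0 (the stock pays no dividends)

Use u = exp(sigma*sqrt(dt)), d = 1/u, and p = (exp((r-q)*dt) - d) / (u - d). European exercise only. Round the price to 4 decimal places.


Answer: Price = V(0,0) = 0.3165

Derivation:
dt = T/N = 0.500000
u = exp(sigma*sqrt(dt)) = 1.317547; d = 1/u = 0.758986
p = (exp((r-q)*dt) - d) / (u - d) = 0.489707
Discount per step: exp(-r*dt) = 0.968507
Stock lattice S(k, i) with i counting down-moves:
  k=0: S(0,0) = 1.0700
  k=1: S(1,0) = 1.4098; S(1,1) = 0.8121
  k=2: S(2,0) = 1.8574; S(2,1) = 1.0700; S(2,2) = 0.6164
  k=3: S(3,0) = 2.4473; S(3,1) = 1.4098; S(3,2) = 0.8121; S(3,3) = 0.4678
  k=4: S(4,0) = 3.2244; S(4,1) = 1.8574; S(4,2) = 1.0700; S(4,3) = 0.6164; S(4,4) = 0.3551
Terminal payoffs V(N, i) = max(S_T - K, 0):
  V(4,0) = 2.224395; V(4,1) = 0.857445; V(4,2) = 0.070000; V(4,3) = 0.000000; V(4,4) = 0.000000
Backward induction: V(k, i) = exp(-r*dt) * [p * V(k+1, i) + (1-p) * V(k+1, i+1)].
  V(3,0) = exp(-r*dt) * [p*2.224395 + (1-p)*0.857445] = 1.478765
  V(3,1) = exp(-r*dt) * [p*0.857445 + (1-p)*0.070000] = 0.441269
  V(3,2) = exp(-r*dt) * [p*0.070000 + (1-p)*0.000000] = 0.033200
  V(3,3) = exp(-r*dt) * [p*0.000000 + (1-p)*0.000000] = 0.000000
  V(2,0) = exp(-r*dt) * [p*1.478765 + (1-p)*0.441269] = 0.919440
  V(2,1) = exp(-r*dt) * [p*0.441269 + (1-p)*0.033200] = 0.225695
  V(2,2) = exp(-r*dt) * [p*0.033200 + (1-p)*0.000000] = 0.015746
  V(1,0) = exp(-r*dt) * [p*0.919440 + (1-p)*0.225695] = 0.547620
  V(1,1) = exp(-r*dt) * [p*0.225695 + (1-p)*0.015746] = 0.114826
  V(0,0) = exp(-r*dt) * [p*0.547620 + (1-p)*0.114826] = 0.316477


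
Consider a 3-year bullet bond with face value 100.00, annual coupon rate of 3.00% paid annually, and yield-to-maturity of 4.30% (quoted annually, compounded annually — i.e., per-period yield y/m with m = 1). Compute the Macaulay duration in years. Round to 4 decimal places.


Coupon per period c = face * coupon_rate / m = 3.000000
Periods per year m = 1; per-period yield y/m = 0.043000
Number of cashflows N = 3
Cashflows (t years, CF_t, discount factor 1/(1+y/m)^(m*t), PV):
  t = 1.0000: CF_t = 3.000000, DF = 0.958773, PV = 2.876318
  t = 2.0000: CF_t = 3.000000, DF = 0.919245, PV = 2.757736
  t = 3.0000: CF_t = 103.000000, DF = 0.881347, PV = 90.778771
Price P = sum_t PV_t = 96.412825
Macaulay numerator sum_t t * PV_t:
  t * PV_t at t = 1.0000: 2.876318
  t * PV_t at t = 2.0000: 5.515471
  t * PV_t at t = 3.0000: 272.336313
Macaulay duration D = (sum_t t * PV_t) / P = 280.728103 / 96.412825 = 2.911730

Answer: Macaulay duration = 2.9117 years


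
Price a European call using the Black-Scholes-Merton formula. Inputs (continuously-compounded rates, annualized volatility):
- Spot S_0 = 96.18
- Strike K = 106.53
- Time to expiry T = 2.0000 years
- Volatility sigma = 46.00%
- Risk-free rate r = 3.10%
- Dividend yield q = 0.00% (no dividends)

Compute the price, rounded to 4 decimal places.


d1 = (ln(S/K) + (r - q + 0.5*sigma^2) * T) / (sigma * sqrt(T)) = 0.26346614
d2 = d1 - sigma * sqrt(T) = -0.38707210
exp(-rT) = 0.93988289; exp(-qT) = 1.00000000
C = S_0 * exp(-qT) * N(d1) - K * exp(-rT) * N(d2)
N(d1) = 0.60390434; N(d2) = 0.34935142
C = 96.1800 * 1.00000000 * 0.60390434 - 106.5300 * 0.93988289 * 0.34935142 = 23.1045

Answer: Price = 23.1045


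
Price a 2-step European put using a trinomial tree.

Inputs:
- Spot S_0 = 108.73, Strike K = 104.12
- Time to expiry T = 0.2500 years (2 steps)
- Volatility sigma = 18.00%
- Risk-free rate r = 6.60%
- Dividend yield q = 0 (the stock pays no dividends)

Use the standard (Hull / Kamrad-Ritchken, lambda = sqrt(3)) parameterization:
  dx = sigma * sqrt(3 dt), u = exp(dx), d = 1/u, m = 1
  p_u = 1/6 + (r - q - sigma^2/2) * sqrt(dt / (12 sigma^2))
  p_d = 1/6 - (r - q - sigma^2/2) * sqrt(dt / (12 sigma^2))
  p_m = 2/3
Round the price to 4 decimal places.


dt = T/N = 0.125000; dx = sigma*sqrt(3*dt) = 0.110227
u = exp(dx) = 1.116532; d = 1/u = 0.895631
p_u = 0.194904, p_m = 0.666667, p_d = 0.138429
Discount per step: exp(-r*dt) = 0.991784
Stock lattice S(k, j) with j the centered position index:
  k=0: S(0,+0) = 108.7300
  k=1: S(1,-1) = 97.3819; S(1,+0) = 108.7300; S(1,+1) = 121.4005
  k=2: S(2,-2) = 87.2183; S(2,-1) = 97.3819; S(2,+0) = 108.7300; S(2,+1) = 121.4005; S(2,+2) = 135.5475
Terminal payoffs V(N, j) = max(K - S_T, 0):
  V(2,-2) = 16.901744; V(2,-1) = 6.738066; V(2,+0) = 0.000000; V(2,+1) = 0.000000; V(2,+2) = 0.000000
Backward induction: V(k, j) = exp(-r*dt) * [p_u * V(k+1, j+1) + p_m * V(k+1, j) + p_d * V(k+1, j-1)]
  V(1,-1) = exp(-r*dt) * [p_u*0.000000 + p_m*6.738066 + p_d*16.901744] = 6.775614
  V(1,+0) = exp(-r*dt) * [p_u*0.000000 + p_m*0.000000 + p_d*6.738066] = 0.925084
  V(1,+1) = exp(-r*dt) * [p_u*0.000000 + p_m*0.000000 + p_d*0.000000] = 0.000000
  V(0,+0) = exp(-r*dt) * [p_u*0.000000 + p_m*0.925084 + p_d*6.775614] = 1.541894

Answer: Price = V(0,0) = 1.5419


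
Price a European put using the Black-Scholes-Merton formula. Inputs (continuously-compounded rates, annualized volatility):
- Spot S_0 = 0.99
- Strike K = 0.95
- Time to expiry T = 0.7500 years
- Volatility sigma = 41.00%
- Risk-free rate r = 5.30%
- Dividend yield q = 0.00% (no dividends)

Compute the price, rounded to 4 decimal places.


d1 = (ln(S/K) + (r - q + 0.5*sigma^2) * T) / (sigma * sqrt(T)) = 0.40563914
d2 = d1 - sigma * sqrt(T) = 0.05056873
exp(-rT) = 0.96102967; exp(-qT) = 1.00000000
P = K * exp(-rT) * N(-d2) - S_0 * exp(-qT) * N(-d1)
N(-d1) = 0.34250388; N(-d2) = 0.47983459
P = 0.9500 * 0.96102967 * 0.47983459 - 0.9900 * 1.00000000 * 0.34250388 = 0.0990

Answer: Price = 0.0990


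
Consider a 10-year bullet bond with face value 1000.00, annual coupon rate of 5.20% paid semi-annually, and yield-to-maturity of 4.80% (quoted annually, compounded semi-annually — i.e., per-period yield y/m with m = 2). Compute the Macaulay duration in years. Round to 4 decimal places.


Coupon per period c = face * coupon_rate / m = 26.000000
Periods per year m = 2; per-period yield y/m = 0.024000
Number of cashflows N = 20
Cashflows (t years, CF_t, discount factor 1/(1+y/m)^(m*t), PV):
  t = 0.5000: CF_t = 26.000000, DF = 0.976562, PV = 25.390625
  t = 1.0000: CF_t = 26.000000, DF = 0.953674, PV = 24.795532
  t = 1.5000: CF_t = 26.000000, DF = 0.931323, PV = 24.214387
  t = 2.0000: CF_t = 26.000000, DF = 0.909495, PV = 23.646862
  t = 2.5000: CF_t = 26.000000, DF = 0.888178, PV = 23.092639
  t = 3.0000: CF_t = 26.000000, DF = 0.867362, PV = 22.551405
  t = 3.5000: CF_t = 26.000000, DF = 0.847033, PV = 22.022857
  t = 4.0000: CF_t = 26.000000, DF = 0.827181, PV = 21.506696
  t = 4.5000: CF_t = 26.000000, DF = 0.807794, PV = 21.002633
  t = 5.0000: CF_t = 26.000000, DF = 0.788861, PV = 20.510384
  t = 5.5000: CF_t = 26.000000, DF = 0.770372, PV = 20.029671
  t = 6.0000: CF_t = 26.000000, DF = 0.752316, PV = 19.560226
  t = 6.5000: CF_t = 26.000000, DF = 0.734684, PV = 19.101783
  t = 7.0000: CF_t = 26.000000, DF = 0.717465, PV = 18.654085
  t = 7.5000: CF_t = 26.000000, DF = 0.700649, PV = 18.216880
  t = 8.0000: CF_t = 26.000000, DF = 0.684228, PV = 17.789922
  t = 8.5000: CF_t = 26.000000, DF = 0.668191, PV = 17.372971
  t = 9.0000: CF_t = 26.000000, DF = 0.652530, PV = 16.965792
  t = 9.5000: CF_t = 26.000000, DF = 0.637237, PV = 16.568156
  t = 10.0000: CF_t = 1026.000000, DF = 0.622302, PV = 638.481368
Price P = sum_t PV_t = 1031.474873
Macaulay numerator sum_t t * PV_t:
  t * PV_t at t = 0.5000: 12.695312
  t * PV_t at t = 1.0000: 24.795532
  t * PV_t at t = 1.5000: 36.321580
  t * PV_t at t = 2.0000: 47.293724
  t * PV_t at t = 2.5000: 57.731597
  t * PV_t at t = 3.0000: 67.654216
  t * PV_t at t = 3.5000: 77.079998
  t * PV_t at t = 4.0000: 86.026784
  t * PV_t at t = 4.5000: 94.511847
  t * PV_t at t = 5.0000: 102.551918
  t * PV_t at t = 5.5000: 110.163193
  t * PV_t at t = 6.0000: 117.361356
  t * PV_t at t = 6.5000: 124.161591
  t * PV_t at t = 7.0000: 130.578596
  t * PV_t at t = 7.5000: 136.626600
  t * PV_t at t = 8.0000: 142.319375
  t * PV_t at t = 8.5000: 147.670250
  t * PV_t at t = 9.0000: 152.692125
  t * PV_t at t = 9.5000: 157.397481
  t * PV_t at t = 10.0000: 6384.813675
Macaulay duration D = (sum_t t * PV_t) / P = 8210.446751 / 1031.474873 = 7.959910

Answer: Macaulay duration = 7.9599 years


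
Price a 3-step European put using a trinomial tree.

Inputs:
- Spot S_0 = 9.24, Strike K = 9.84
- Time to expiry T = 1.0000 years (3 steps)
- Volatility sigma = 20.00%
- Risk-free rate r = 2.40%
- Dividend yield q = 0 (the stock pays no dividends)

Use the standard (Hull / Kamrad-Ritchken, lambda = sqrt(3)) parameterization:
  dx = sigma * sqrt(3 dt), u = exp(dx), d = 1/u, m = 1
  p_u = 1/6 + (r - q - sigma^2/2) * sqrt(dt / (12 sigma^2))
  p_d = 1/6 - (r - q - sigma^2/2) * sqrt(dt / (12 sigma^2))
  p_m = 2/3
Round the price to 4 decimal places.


Answer: Price = V(0,0) = 0.9627

Derivation:
dt = T/N = 0.333333; dx = sigma*sqrt(3*dt) = 0.200000
u = exp(dx) = 1.221403; d = 1/u = 0.818731
p_u = 0.170000, p_m = 0.666667, p_d = 0.163333
Discount per step: exp(-r*dt) = 0.992032
Stock lattice S(k, j) with j the centered position index:
  k=0: S(0,+0) = 9.2400
  k=1: S(1,-1) = 7.5651; S(1,+0) = 9.2400; S(1,+1) = 11.2858
  k=2: S(2,-2) = 6.1938; S(2,-1) = 7.5651; S(2,+0) = 9.2400; S(2,+1) = 11.2858; S(2,+2) = 13.7845
  k=3: S(3,-3) = 5.0710; S(3,-2) = 6.1938; S(3,-1) = 7.5651; S(3,+0) = 9.2400; S(3,+1) = 11.2858; S(3,+2) = 13.7845; S(3,+3) = 16.8364
Terminal payoffs V(N, j) = max(K - S_T, 0):
  V(3,-3) = 4.768980; V(3,-2) = 3.646243; V(3,-1) = 2.274928; V(3,+0) = 0.600000; V(3,+1) = 0.000000; V(3,+2) = 0.000000; V(3,+3) = 0.000000
Backward induction: V(k, j) = exp(-r*dt) * [p_u * V(k+1, j+1) + p_m * V(k+1, j) + p_d * V(k+1, j-1)]
  V(2,-2) = exp(-r*dt) * [p_u*2.274928 + p_m*3.646243 + p_d*4.768980] = 3.567843
  V(2,-1) = exp(-r*dt) * [p_u*0.600000 + p_m*2.274928 + p_d*3.646243] = 2.196529
  V(2,+0) = exp(-r*dt) * [p_u*0.000000 + p_m*0.600000 + p_d*2.274928] = 0.765424
  V(2,+1) = exp(-r*dt) * [p_u*0.000000 + p_m*0.000000 + p_d*0.600000] = 0.097219
  V(2,+2) = exp(-r*dt) * [p_u*0.000000 + p_m*0.000000 + p_d*0.000000] = 0.000000
  V(1,-1) = exp(-r*dt) * [p_u*0.765424 + p_m*2.196529 + p_d*3.567843] = 2.159874
  V(1,+0) = exp(-r*dt) * [p_u*0.097219 + p_m*0.765424 + p_d*2.196529] = 0.878520
  V(1,+1) = exp(-r*dt) * [p_u*0.000000 + p_m*0.097219 + p_d*0.765424] = 0.188319
  V(0,+0) = exp(-r*dt) * [p_u*0.188319 + p_m*0.878520 + p_d*2.159874] = 0.962741


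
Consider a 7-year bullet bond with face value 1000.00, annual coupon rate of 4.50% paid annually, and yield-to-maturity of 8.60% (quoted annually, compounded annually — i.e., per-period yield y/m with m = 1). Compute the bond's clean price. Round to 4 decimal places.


Coupon per period c = face * coupon_rate / m = 45.000000
Periods per year m = 1; per-period yield y/m = 0.086000
Number of cashflows N = 7
Cashflows (t years, CF_t, discount factor 1/(1+y/m)^(m*t), PV):
  t = 1.0000: CF_t = 45.000000, DF = 0.920810, PV = 41.436464
  t = 2.0000: CF_t = 45.000000, DF = 0.847892, PV = 38.155123
  t = 3.0000: CF_t = 45.000000, DF = 0.780747, PV = 35.133631
  t = 4.0000: CF_t = 45.000000, DF = 0.718920, PV = 32.351410
  t = 5.0000: CF_t = 45.000000, DF = 0.661989, PV = 29.789512
  t = 6.0000: CF_t = 45.000000, DF = 0.609566, PV = 27.430490
  t = 7.0000: CF_t = 1045.000000, DF = 0.561295, PV = 586.553342
Price P = sum_t PV_t = 790.849972

Answer: Price = 790.8500


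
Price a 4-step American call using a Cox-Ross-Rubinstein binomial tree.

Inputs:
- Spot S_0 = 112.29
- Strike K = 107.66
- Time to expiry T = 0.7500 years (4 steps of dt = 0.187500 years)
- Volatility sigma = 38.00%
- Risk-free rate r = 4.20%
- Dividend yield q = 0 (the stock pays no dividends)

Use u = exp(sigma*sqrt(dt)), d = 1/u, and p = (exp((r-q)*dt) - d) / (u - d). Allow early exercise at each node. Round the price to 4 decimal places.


Answer: Price = V(0,0) = 18.3514

Derivation:
dt = T/N = 0.187500
u = exp(sigma*sqrt(dt)) = 1.178856; d = 1/u = 0.848280
p = (exp((r-q)*dt) - d) / (u - d) = 0.482872
Discount per step: exp(-r*dt) = 0.992156
Stock lattice S(k, i) with i counting down-moves:
  k=0: S(0,0) = 112.2900
  k=1: S(1,0) = 132.3738; S(1,1) = 95.2533
  k=2: S(2,0) = 156.0497; S(2,1) = 112.2900; S(2,2) = 80.8015
  k=3: S(3,0) = 183.9602; S(3,1) = 132.3738; S(3,2) = 95.2533; S(3,3) = 68.5422
  k=4: S(4,0) = 216.8626; S(4,1) = 156.0497; S(4,2) = 112.2900; S(4,3) = 80.8015; S(4,4) = 58.1430
Terminal payoffs V(N, i) = max(S_T - K, 0):
  V(4,0) = 109.202631; V(4,1) = 48.389687; V(4,2) = 4.630000; V(4,3) = 0.000000; V(4,4) = 0.000000
Backward induction: V(k, i) = exp(-r*dt) * [p * V(k+1, i) + (1-p) * V(k+1, i+1)]; then take max(V_cont, immediate exercise) for American.
  V(3,0) = exp(-r*dt) * [p*109.202631 + (1-p)*48.389687] = 77.144667; exercise = 76.300174; V(3,0) = max -> 77.144667
  V(3,1) = exp(-r*dt) * [p*48.389687 + (1-p)*4.630000] = 25.558280; exercise = 24.713787; V(3,1) = max -> 25.558280
  V(3,2) = exp(-r*dt) * [p*4.630000 + (1-p)*0.000000] = 2.218162; exercise = 0.000000; V(3,2) = max -> 2.218162
  V(3,3) = exp(-r*dt) * [p*0.000000 + (1-p)*0.000000] = 0.000000; exercise = 0.000000; V(3,3) = max -> 0.000000
  V(2,0) = exp(-r*dt) * [p*77.144667 + (1-p)*25.558280] = 50.072049; exercise = 48.389687; V(2,0) = max -> 50.072049
  V(2,1) = exp(-r*dt) * [p*25.558280 + (1-p)*2.218162] = 13.382656; exercise = 4.630000; V(2,1) = max -> 13.382656
  V(2,2) = exp(-r*dt) * [p*2.218162 + (1-p)*0.000000] = 1.062688; exercise = 0.000000; V(2,2) = max -> 1.062688
  V(1,0) = exp(-r*dt) * [p*50.072049 + (1-p)*13.382656] = 30.855009; exercise = 24.713787; V(1,0) = max -> 30.855009
  V(1,1) = exp(-r*dt) * [p*13.382656 + (1-p)*1.062688] = 6.956661; exercise = 0.000000; V(1,1) = max -> 6.956661
  V(0,0) = exp(-r*dt) * [p*30.855009 + (1-p)*6.956661] = 18.351426; exercise = 4.630000; V(0,0) = max -> 18.351426


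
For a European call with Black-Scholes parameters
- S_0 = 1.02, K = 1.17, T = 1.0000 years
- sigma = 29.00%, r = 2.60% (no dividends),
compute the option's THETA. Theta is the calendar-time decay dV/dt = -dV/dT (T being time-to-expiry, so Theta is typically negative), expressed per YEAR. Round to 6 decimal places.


d1 = -0.2384521431; d2 = -0.5284521431
phi(d1) = 0.3877601714; exp(-qT) = 1.0000000000; exp(-rT) = 0.9743350896
Theta = -S*exp(-qT)*phi(d1)*sigma/(2*sqrt(T)) - r*K*exp(-rT)*N(d2) + q*S*exp(-qT)*N(d1)
N(d1) = 0.4057652146; N(d2) = 0.2985927773; sqrt(T) = 1.0000000000
Term 1 = -1.0200 * 1.0000000000 * 0.3877601714 * 0.2900 / (2 * 1.0000000000) = -0.0573497294
Term 2 = -0.0260 * 1.1700 * 0.9743350896 * 0.2985927773 = -0.0088500730
Term 3 = 0 (no dividend yield, q = 0)
Theta = -0.0573497294 + (-0.0088500730) + (0.0000000000) = -0.066200

Answer: Theta = -0.066200


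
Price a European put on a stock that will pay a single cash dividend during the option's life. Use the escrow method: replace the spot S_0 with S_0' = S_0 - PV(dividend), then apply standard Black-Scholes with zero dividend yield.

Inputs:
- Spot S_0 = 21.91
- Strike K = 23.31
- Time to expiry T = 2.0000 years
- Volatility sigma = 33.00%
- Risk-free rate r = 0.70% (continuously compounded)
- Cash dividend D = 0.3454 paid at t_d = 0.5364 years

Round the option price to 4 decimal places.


Answer: Price = 4.8577

Derivation:
PV(D) = D * exp(-r * t_d) = 0.3454 * 0.99625224 = 0.34410552
S_0' = S_0 - PV(D) = 21.9100 - 0.34410552 = 21.56589448
d1 = (ln(S_0'/K) + (r + sigma^2/2)*T) / (sigma*sqrt(T)) = 0.09670361
d2 = d1 - sigma*sqrt(T) = -0.36998686
exp(-rT) = 0.98609754
N(-d1) = 0.46148089; N(-d2) = 0.64430386
P = K * exp(-rT) * N(-d2) - S_0' * N(-d1) = 23.3100 * 0.98609754 * 0.64430386 - 21.56589448 * 0.46148089 = 4.8577


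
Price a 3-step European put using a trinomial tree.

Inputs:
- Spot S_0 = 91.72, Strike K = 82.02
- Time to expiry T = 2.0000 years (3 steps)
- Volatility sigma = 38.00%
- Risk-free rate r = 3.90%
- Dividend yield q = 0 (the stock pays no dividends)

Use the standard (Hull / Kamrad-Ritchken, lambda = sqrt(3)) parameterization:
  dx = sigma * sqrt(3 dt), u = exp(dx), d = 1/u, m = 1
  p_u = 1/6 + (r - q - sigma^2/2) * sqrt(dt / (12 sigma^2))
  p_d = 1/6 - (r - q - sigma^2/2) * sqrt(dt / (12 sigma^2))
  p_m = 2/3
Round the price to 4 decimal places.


Answer: Price = V(0,0) = 10.6468

Derivation:
dt = T/N = 0.666667; dx = sigma*sqrt(3*dt) = 0.537401
u = exp(dx) = 1.711553; d = 1/u = 0.584265
p_u = 0.146074, p_m = 0.666667, p_d = 0.187260
Discount per step: exp(-r*dt) = 0.974335
Stock lattice S(k, j) with j the centered position index:
  k=0: S(0,+0) = 91.7200
  k=1: S(1,-1) = 53.5888; S(1,+0) = 91.7200; S(1,+1) = 156.9836
  k=2: S(2,-2) = 31.3100; S(2,-1) = 53.5888; S(2,+0) = 91.7200; S(2,+1) = 156.9836; S(2,+2) = 268.6858
  k=3: S(3,-3) = 18.2933; S(3,-2) = 31.3100; S(3,-1) = 53.5888; S(3,+0) = 91.7200; S(3,+1) = 156.9836; S(3,+2) = 268.6858; S(3,+3) = 459.8700
Terminal payoffs V(N, j) = max(K - S_T, 0):
  V(3,-3) = 63.726661; V(3,-2) = 50.709981; V(3,-1) = 28.431242; V(3,+0) = 0.000000; V(3,+1) = 0.000000; V(3,+2) = 0.000000; V(3,+3) = 0.000000
Backward induction: V(k, j) = exp(-r*dt) * [p_u * V(k+1, j+1) + p_m * V(k+1, j) + p_d * V(k+1, j-1)]
  V(2,-2) = exp(-r*dt) * [p_u*28.431242 + p_m*50.709981 + p_d*63.726661] = 48.612638
  V(2,-1) = exp(-r*dt) * [p_u*0.000000 + p_m*28.431242 + p_d*50.709981] = 27.719923
  V(2,+0) = exp(-r*dt) * [p_u*0.000000 + p_m*0.000000 + p_d*28.431242] = 5.187382
  V(2,+1) = exp(-r*dt) * [p_u*0.000000 + p_m*0.000000 + p_d*0.000000] = 0.000000
  V(2,+2) = exp(-r*dt) * [p_u*0.000000 + p_m*0.000000 + p_d*0.000000] = 0.000000
  V(1,-1) = exp(-r*dt) * [p_u*5.187382 + p_m*27.719923 + p_d*48.612638] = 27.613506
  V(1,+0) = exp(-r*dt) * [p_u*0.000000 + p_m*5.187382 + p_d*27.719923] = 8.427099
  V(1,+1) = exp(-r*dt) * [p_u*0.000000 + p_m*0.000000 + p_d*5.187382] = 0.946457
  V(0,+0) = exp(-r*dt) * [p_u*0.946457 + p_m*8.427099 + p_d*27.613506] = 10.646767


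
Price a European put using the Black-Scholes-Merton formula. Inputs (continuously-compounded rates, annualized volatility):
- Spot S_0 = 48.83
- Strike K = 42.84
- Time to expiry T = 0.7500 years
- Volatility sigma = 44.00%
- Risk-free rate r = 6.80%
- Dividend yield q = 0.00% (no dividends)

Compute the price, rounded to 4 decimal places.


Answer: Price = 3.4494

Derivation:
d1 = (ln(S/K) + (r - q + 0.5*sigma^2) * T) / (sigma * sqrt(T)) = 0.66781747
d2 = d1 - sigma * sqrt(T) = 0.28676629
exp(-rT) = 0.95027867; exp(-qT) = 1.00000000
P = K * exp(-rT) * N(-d2) - S_0 * exp(-qT) * N(-d1)
N(-d1) = 0.25212506; N(-d2) = 0.38714564
P = 42.8400 * 0.95027867 * 0.38714564 - 48.8300 * 1.00000000 * 0.25212506 = 3.4494


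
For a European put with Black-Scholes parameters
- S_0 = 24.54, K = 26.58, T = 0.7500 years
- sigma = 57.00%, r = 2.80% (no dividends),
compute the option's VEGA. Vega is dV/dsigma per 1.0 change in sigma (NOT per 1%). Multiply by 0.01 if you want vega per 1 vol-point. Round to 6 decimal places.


d1 = 0.1275901270; d2 = -0.3660443532
phi(d1) = 0.3957082216; exp(-qT) = 1.0000000000; exp(-rT) = 0.9792189646
Vega = S * exp(-qT) * phi(d1) * sqrt(T) = 24.5400 * 1.0000000000 * 0.3957082216 * 0.8660254038 = 8.409695

Answer: Vega = 8.409695


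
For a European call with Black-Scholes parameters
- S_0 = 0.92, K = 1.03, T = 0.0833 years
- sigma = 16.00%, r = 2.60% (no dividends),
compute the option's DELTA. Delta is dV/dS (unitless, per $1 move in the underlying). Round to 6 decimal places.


Answer: Delta = 0.008757

Derivation:
d1 = -2.3757311050; d2 = -2.4219098880
phi(d1) = 0.0237306534; exp(-qT) = 1.0000000000; exp(-rT) = 0.9978365437
N(d1) = 0.0087571104
Delta = exp(-qT) * N(d1) = 1.0000000000 * 0.0087571104 = 0.008757


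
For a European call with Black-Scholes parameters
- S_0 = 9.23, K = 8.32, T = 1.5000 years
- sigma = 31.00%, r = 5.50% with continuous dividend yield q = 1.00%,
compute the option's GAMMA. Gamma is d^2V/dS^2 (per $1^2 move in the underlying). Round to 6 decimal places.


Answer: Gamma = 0.091319

Derivation:
d1 = 0.6410072175; d2 = 0.2613363074
phi(d1) = 0.3248526254; exp(-qT) = 0.9851119396; exp(-rT) = 0.9208114379
Gamma = exp(-qT) * phi(d1) / (S * sigma * sqrt(T)) = 0.9851119396 * 0.3248526254 / (9.2300 * 0.3100 * 1.2247448714) = 0.091319


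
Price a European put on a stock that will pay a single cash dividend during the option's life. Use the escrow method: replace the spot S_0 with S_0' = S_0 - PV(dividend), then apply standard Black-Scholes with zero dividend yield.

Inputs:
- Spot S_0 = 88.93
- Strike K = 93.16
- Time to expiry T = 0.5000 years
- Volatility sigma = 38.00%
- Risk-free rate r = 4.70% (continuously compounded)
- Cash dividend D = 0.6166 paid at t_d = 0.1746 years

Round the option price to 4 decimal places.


Answer: Price = 10.9798

Derivation:
PV(D) = D * exp(-r * t_d) = 0.6166 * 0.99182738 = 0.61156076
S_0' = S_0 - PV(D) = 88.9300 - 0.61156076 = 88.31843924
d1 = (ln(S_0'/K) + (r + sigma^2/2)*T) / (sigma*sqrt(T)) = 0.02318739
d2 = d1 - sigma*sqrt(T) = -0.24551318
exp(-rT) = 0.97677397
N(-d1) = 0.49075040; N(-d2) = 0.59697045
P = K * exp(-rT) * N(-d2) - S_0' * N(-d1) = 93.1600 * 0.97677397 * 0.59697045 - 88.31843924 * 0.49075040 = 10.9798


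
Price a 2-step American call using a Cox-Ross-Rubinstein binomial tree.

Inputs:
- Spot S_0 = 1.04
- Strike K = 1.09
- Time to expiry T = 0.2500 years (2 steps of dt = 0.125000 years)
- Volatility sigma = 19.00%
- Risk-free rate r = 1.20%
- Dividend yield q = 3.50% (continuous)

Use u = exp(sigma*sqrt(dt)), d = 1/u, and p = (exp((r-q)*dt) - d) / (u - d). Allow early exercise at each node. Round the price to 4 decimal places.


Answer: Price = V(0,0) = 0.0212

Derivation:
dt = T/N = 0.125000
u = exp(sigma*sqrt(dt)) = 1.069483; d = 1/u = 0.935031
p = (exp((r-q)*dt) - d) / (u - d) = 0.461860
Discount per step: exp(-r*dt) = 0.998501
Stock lattice S(k, i) with i counting down-moves:
  k=0: S(0,0) = 1.0400
  k=1: S(1,0) = 1.1123; S(1,1) = 0.9724
  k=2: S(2,0) = 1.1895; S(2,1) = 1.0400; S(2,2) = 0.9093
Terminal payoffs V(N, i) = max(S_T - K, 0):
  V(2,0) = 0.099545; V(2,1) = 0.000000; V(2,2) = 0.000000
Backward induction: V(k, i) = exp(-r*dt) * [p * V(k+1, i) + (1-p) * V(k+1, i+1)]; then take max(V_cont, immediate exercise) for American.
  V(1,0) = exp(-r*dt) * [p*0.099545 + (1-p)*0.000000] = 0.045907; exercise = 0.022262; V(1,0) = max -> 0.045907
  V(1,1) = exp(-r*dt) * [p*0.000000 + (1-p)*0.000000] = 0.000000; exercise = 0.000000; V(1,1) = max -> 0.000000
  V(0,0) = exp(-r*dt) * [p*0.045907 + (1-p)*0.000000] = 0.021171; exercise = 0.000000; V(0,0) = max -> 0.021171


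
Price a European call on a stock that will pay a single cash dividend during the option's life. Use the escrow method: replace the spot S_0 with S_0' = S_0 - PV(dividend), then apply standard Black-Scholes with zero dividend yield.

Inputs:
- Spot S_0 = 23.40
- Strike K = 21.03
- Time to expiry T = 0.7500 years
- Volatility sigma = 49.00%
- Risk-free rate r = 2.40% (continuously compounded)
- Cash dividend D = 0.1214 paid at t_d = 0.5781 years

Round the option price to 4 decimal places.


Answer: Price = 5.1473

Derivation:
PV(D) = D * exp(-r * t_d) = 0.1214 * 0.98622141 = 0.11972728
S_0' = S_0 - PV(D) = 23.4000 - 0.11972728 = 23.28027272
d1 = (ln(S_0'/K) + (r + sigma^2/2)*T) / (sigma*sqrt(T)) = 0.49415020
d2 = d1 - sigma*sqrt(T) = 0.06979775
exp(-rT) = 0.98216103
N(d1) = 0.68939995; N(d2) = 0.52782268
C = S_0' * N(d1) - K * exp(-rT) * N(d2) = 23.28027272 * 0.68939995 - 21.0300 * 0.98216103 * 0.52782268 = 5.1473


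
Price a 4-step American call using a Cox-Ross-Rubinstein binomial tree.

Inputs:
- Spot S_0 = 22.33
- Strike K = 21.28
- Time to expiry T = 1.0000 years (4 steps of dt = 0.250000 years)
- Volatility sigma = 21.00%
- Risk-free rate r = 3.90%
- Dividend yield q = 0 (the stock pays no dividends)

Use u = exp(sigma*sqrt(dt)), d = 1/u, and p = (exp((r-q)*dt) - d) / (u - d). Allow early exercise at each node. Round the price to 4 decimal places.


dt = T/N = 0.250000
u = exp(sigma*sqrt(dt)) = 1.110711; d = 1/u = 0.900325
p = (exp((r-q)*dt) - d) / (u - d) = 0.520344
Discount per step: exp(-r*dt) = 0.990297
Stock lattice S(k, i) with i counting down-moves:
  k=0: S(0,0) = 22.3300
  k=1: S(1,0) = 24.8022; S(1,1) = 20.1042
  k=2: S(2,0) = 27.5480; S(2,1) = 22.3300; S(2,2) = 18.1003
  k=3: S(3,0) = 30.5979; S(3,1) = 24.8022; S(3,2) = 20.1042; S(3,3) = 16.2962
  k=4: S(4,0) = 33.9854; S(4,1) = 27.5480; S(4,2) = 22.3300; S(4,3) = 18.1003; S(4,4) = 14.6719
Terminal payoffs V(N, i) = max(S_T - K, 0):
  V(4,0) = 12.705402; V(4,1) = 6.268031; V(4,2) = 1.050000; V(4,3) = 0.000000; V(4,4) = 0.000000
Backward induction: V(k, i) = exp(-r*dt) * [p * V(k+1, i) + (1-p) * V(k+1, i+1)]; then take max(V_cont, immediate exercise) for American.
  V(3,0) = exp(-r*dt) * [p*12.705402 + (1-p)*6.268031] = 9.524362; exercise = 9.317890; V(3,0) = max -> 9.524362
  V(3,1) = exp(-r*dt) * [p*6.268031 + (1-p)*1.050000] = 3.728640; exercise = 3.522168; V(3,1) = max -> 3.728640
  V(3,2) = exp(-r*dt) * [p*1.050000 + (1-p)*0.000000] = 0.541060; exercise = 0.000000; V(3,2) = max -> 0.541060
  V(3,3) = exp(-r*dt) * [p*0.000000 + (1-p)*0.000000] = 0.000000; exercise = 0.000000; V(3,3) = max -> 0.000000
  V(2,0) = exp(-r*dt) * [p*9.524362 + (1-p)*3.728640] = 6.678971; exercise = 6.268031; V(2,0) = max -> 6.678971
  V(2,1) = exp(-r*dt) * [p*3.728640 + (1-p)*0.541060] = 2.178356; exercise = 1.050000; V(2,1) = max -> 2.178356
  V(2,2) = exp(-r*dt) * [p*0.541060 + (1-p)*0.000000] = 0.278806; exercise = 0.000000; V(2,2) = max -> 0.278806
  V(1,0) = exp(-r*dt) * [p*6.678971 + (1-p)*2.178356] = 4.476367; exercise = 3.522168; V(1,0) = max -> 4.476367
  V(1,1) = exp(-r*dt) * [p*2.178356 + (1-p)*0.278806] = 1.254930; exercise = 0.000000; V(1,1) = max -> 1.254930
  V(0,0) = exp(-r*dt) * [p*4.476367 + (1-p)*1.254930] = 2.902745; exercise = 1.050000; V(0,0) = max -> 2.902745

Answer: Price = V(0,0) = 2.9027


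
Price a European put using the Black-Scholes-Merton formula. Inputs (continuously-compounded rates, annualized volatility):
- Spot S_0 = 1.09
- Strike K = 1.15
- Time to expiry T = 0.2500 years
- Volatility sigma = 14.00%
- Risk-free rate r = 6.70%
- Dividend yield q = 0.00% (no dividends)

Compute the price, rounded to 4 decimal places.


Answer: Price = 0.0556

Derivation:
d1 = (ln(S/K) + (r - q + 0.5*sigma^2) * T) / (sigma * sqrt(T)) = -0.49120352
d2 = d1 - sigma * sqrt(T) = -0.56120352
exp(-rT) = 0.98338950; exp(-qT) = 1.00000000
P = K * exp(-rT) * N(-d2) - S_0 * exp(-qT) * N(-d1)
N(-d1) = 0.68835874; N(-d2) = 0.71267060
P = 1.1500 * 0.98338950 * 0.71267060 - 1.0900 * 1.00000000 * 0.68835874 = 0.0556


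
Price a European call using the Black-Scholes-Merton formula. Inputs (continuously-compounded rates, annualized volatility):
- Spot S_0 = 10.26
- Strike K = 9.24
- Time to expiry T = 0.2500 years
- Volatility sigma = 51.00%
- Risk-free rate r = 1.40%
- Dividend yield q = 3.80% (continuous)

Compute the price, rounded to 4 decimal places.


Answer: Price = 1.5325

Derivation:
d1 = (ln(S/K) + (r - q + 0.5*sigma^2) * T) / (sigma * sqrt(T)) = 0.51460178
d2 = d1 - sigma * sqrt(T) = 0.25960178
exp(-rT) = 0.99650612; exp(-qT) = 0.99054498
C = S_0 * exp(-qT) * N(d1) - K * exp(-rT) * N(d2)
N(d1) = 0.69658434; N(d2) = 0.60241452
C = 10.2600 * 0.99054498 * 0.69658434 - 9.2400 * 0.99650612 * 0.60241452 = 1.5325


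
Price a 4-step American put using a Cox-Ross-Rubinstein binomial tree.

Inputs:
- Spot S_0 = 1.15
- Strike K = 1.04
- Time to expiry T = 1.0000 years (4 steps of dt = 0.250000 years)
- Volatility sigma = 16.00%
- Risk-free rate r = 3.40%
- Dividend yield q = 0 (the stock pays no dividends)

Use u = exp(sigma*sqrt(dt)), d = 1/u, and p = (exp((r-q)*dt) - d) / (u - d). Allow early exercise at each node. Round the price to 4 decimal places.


Answer: Price = V(0,0) = 0.0229

Derivation:
dt = T/N = 0.250000
u = exp(sigma*sqrt(dt)) = 1.083287; d = 1/u = 0.923116
p = (exp((r-q)*dt) - d) / (u - d) = 0.533305
Discount per step: exp(-r*dt) = 0.991536
Stock lattice S(k, i) with i counting down-moves:
  k=0: S(0,0) = 1.1500
  k=1: S(1,0) = 1.2458; S(1,1) = 1.0616
  k=2: S(2,0) = 1.3495; S(2,1) = 1.1500; S(2,2) = 0.9800
  k=3: S(3,0) = 1.4619; S(3,1) = 1.2458; S(3,2) = 1.0616; S(3,3) = 0.9046
  k=4: S(4,0) = 1.5837; S(4,1) = 1.3495; S(4,2) = 1.1500; S(4,3) = 0.9800; S(4,4) = 0.8351
Terminal payoffs V(N, i) = max(K - S_T, 0):
  V(4,0) = 0.000000; V(4,1) = 0.000000; V(4,2) = 0.000000; V(4,3) = 0.060035; V(4,4) = 0.204929
Backward induction: V(k, i) = exp(-r*dt) * [p * V(k+1, i) + (1-p) * V(k+1, i+1)]; then take max(V_cont, immediate exercise) for American.
  V(3,0) = exp(-r*dt) * [p*0.000000 + (1-p)*0.000000] = 0.000000; exercise = 0.000000; V(3,0) = max -> 0.000000
  V(3,1) = exp(-r*dt) * [p*0.000000 + (1-p)*0.000000] = 0.000000; exercise = 0.000000; V(3,1) = max -> 0.000000
  V(3,2) = exp(-r*dt) * [p*0.000000 + (1-p)*0.060035] = 0.027781; exercise = 0.000000; V(3,2) = max -> 0.027781
  V(3,3) = exp(-r*dt) * [p*0.060035 + (1-p)*0.204929] = 0.126575; exercise = 0.135378; V(3,3) = max -> 0.135378
  V(2,0) = exp(-r*dt) * [p*0.000000 + (1-p)*0.000000] = 0.000000; exercise = 0.000000; V(2,0) = max -> 0.000000
  V(2,1) = exp(-r*dt) * [p*0.000000 + (1-p)*0.027781] = 0.012855; exercise = 0.000000; V(2,1) = max -> 0.012855
  V(2,2) = exp(-r*dt) * [p*0.027781 + (1-p)*0.135378] = 0.077336; exercise = 0.060035; V(2,2) = max -> 0.077336
  V(1,0) = exp(-r*dt) * [p*0.000000 + (1-p)*0.012855] = 0.005949; exercise = 0.000000; V(1,0) = max -> 0.005949
  V(1,1) = exp(-r*dt) * [p*0.012855 + (1-p)*0.077336] = 0.042584; exercise = 0.000000; V(1,1) = max -> 0.042584
  V(0,0) = exp(-r*dt) * [p*0.005949 + (1-p)*0.042584] = 0.022851; exercise = 0.000000; V(0,0) = max -> 0.022851


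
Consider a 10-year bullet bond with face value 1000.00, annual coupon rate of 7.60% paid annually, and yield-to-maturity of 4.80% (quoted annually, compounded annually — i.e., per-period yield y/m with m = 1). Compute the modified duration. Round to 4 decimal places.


Answer: Modified duration = 7.2746

Derivation:
Coupon per period c = face * coupon_rate / m = 76.000000
Periods per year m = 1; per-period yield y/m = 0.048000
Number of cashflows N = 10
Cashflows (t years, CF_t, discount factor 1/(1+y/m)^(m*t), PV):
  t = 1.0000: CF_t = 76.000000, DF = 0.954198, PV = 72.519084
  t = 2.0000: CF_t = 76.000000, DF = 0.910495, PV = 69.197599
  t = 3.0000: CF_t = 76.000000, DF = 0.868793, PV = 66.028244
  t = 4.0000: CF_t = 76.000000, DF = 0.829001, PV = 63.004049
  t = 5.0000: CF_t = 76.000000, DF = 0.791031, PV = 60.118368
  t = 6.0000: CF_t = 76.000000, DF = 0.754801, PV = 57.364855
  t = 7.0000: CF_t = 76.000000, DF = 0.720230, PV = 54.737457
  t = 8.0000: CF_t = 76.000000, DF = 0.687242, PV = 52.230398
  t = 9.0000: CF_t = 76.000000, DF = 0.655765, PV = 49.838166
  t = 10.0000: CF_t = 1076.000000, DF = 0.625730, PV = 673.285784
Price P = sum_t PV_t = 1218.324002
First compute Macaulay numerator sum_t t * PV_t:
  t * PV_t at t = 1.0000: 72.519084
  t * PV_t at t = 2.0000: 138.395198
  t * PV_t at t = 3.0000: 198.084731
  t * PV_t at t = 4.0000: 252.016197
  t * PV_t at t = 5.0000: 300.591838
  t * PV_t at t = 6.0000: 344.189127
  t * PV_t at t = 7.0000: 383.162196
  t * PV_t at t = 8.0000: 417.843180
  t * PV_t at t = 9.0000: 448.543490
  t * PV_t at t = 10.0000: 6732.857842
Macaulay duration D = 9288.202883 / 1218.324002 = 7.623754
Modified duration = D / (1 + y/m) = 7.623754 / (1 + 0.048000) = 7.274575
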